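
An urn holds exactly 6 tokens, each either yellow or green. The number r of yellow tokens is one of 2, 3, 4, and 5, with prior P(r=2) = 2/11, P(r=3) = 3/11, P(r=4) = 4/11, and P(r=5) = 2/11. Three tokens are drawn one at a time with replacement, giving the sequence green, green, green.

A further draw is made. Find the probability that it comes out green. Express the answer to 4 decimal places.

0.5631

Under each hypothesis, the probability of the observed sequence is: P(data | r = 2) = (4/6)(4/6)(4/6) = 0.2963; P(data | r = 3) = (3/6)(3/6)(3/6) = 0.125; P(data | r = 4) = (2/6)(2/6)(2/6) = 0.037037; P(data | r = 5) = (1/6)(1/6)(1/6) = 0.0046296.
Weighting by the prior gives 2/11 · 0.2963 = 0.053872, 3/11 · 0.125 = 0.034091, 4/11 · 0.037037 = 0.013468, 2/11 · 0.0046296 = 0.00084175; summing to 0.10227.
Normalising, the posterior is P(r = 2 | data) = 0.52675, P(r = 3 | data) = 0.33333, P(r = 4 | data) = 0.13169, P(r = 5 | data) = 0.0082305.
The predictive probability is P(green next | data) = (2/3)(0.52675) + (1/2)(0.33333) + (1/3)(0.13169) + (1/6)(0.0082305) = 0.5631.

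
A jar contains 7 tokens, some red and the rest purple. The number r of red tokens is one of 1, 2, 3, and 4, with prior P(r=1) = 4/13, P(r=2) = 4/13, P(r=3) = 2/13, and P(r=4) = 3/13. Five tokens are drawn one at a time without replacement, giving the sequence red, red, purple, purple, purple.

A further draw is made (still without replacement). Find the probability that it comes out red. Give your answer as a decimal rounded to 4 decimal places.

For each hypothesis, P(data | H) works out to: P(data | r = 1) = (1/7)(0/6) = 0; P(data | r = 2) = (2/7)(1/6)(5/5)(4/4)(3/3) = 0.047619; P(data | r = 3) = (3/7)(2/6)(4/5)(3/4)(2/3) = 0.057143; P(data | r = 4) = (4/7)(3/6)(3/5)(2/4)(1/3) = 0.028571.
The prior-weighted likelihoods are 4/13 · 0 = 0, 4/13 · 0.047619 = 0.014652, 2/13 · 0.057143 = 0.0087912, 3/13 · 0.028571 = 0.0065934; with total 0.030037.
Normalising, the posterior is P(r = 1 | data) = 0, P(r = 2 | data) = 0.4878, P(r = 3 | data) = 0.29268, P(r = 4 | data) = 0.21951.
So P(red next | data) = Σ P(red next | H) P(H | data) = (0)(0.4878) + (1/2)(0.29268) + (1)(0.21951) = 0.36585.

0.3659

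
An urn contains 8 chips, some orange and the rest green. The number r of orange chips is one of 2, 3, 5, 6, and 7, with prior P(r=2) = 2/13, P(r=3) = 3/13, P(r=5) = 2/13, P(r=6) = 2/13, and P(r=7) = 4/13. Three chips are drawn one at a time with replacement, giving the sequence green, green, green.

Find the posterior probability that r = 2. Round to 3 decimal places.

0.490

The likelihood of the observed sequence under each hypothesis: P(data | r = 2) = (6/8)(6/8)(6/8) = 0.42188; P(data | r = 3) = (5/8)(5/8)(5/8) = 0.24414; P(data | r = 5) = (3/8)(3/8)(3/8) = 0.052734; P(data | r = 6) = (2/8)(2/8)(2/8) = 0.015625; P(data | r = 7) = (1/8)(1/8)(1/8) = 0.0019531.
Multiplying each by its prior: 2/13 · 0.42188 = 0.064904, 3/13 · 0.24414 = 0.05634, 2/13 · 0.052734 = 0.008113, 2/13 · 0.015625 = 0.0024038, 4/13 · 0.0019531 = 0.00060096; with total 0.13236.
By Bayes' rule, P(r = 2 | data) = (0.064904) / (0.13236) = 0.49035.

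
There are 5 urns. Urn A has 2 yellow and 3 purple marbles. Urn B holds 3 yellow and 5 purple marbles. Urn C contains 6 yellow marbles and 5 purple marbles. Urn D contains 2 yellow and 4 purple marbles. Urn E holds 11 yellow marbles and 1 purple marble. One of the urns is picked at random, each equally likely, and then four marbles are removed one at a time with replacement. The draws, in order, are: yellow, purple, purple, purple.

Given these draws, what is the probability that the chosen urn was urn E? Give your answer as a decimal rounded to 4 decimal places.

0.0016

For each hypothesis, P(data | H) works out to: P(data | urn A) = (2/5)(3/5)(3/5)(3/5) = 0.0864; P(data | urn B) = (3/8)(5/8)(5/8)(5/8) = 0.091553; P(data | urn C) = (6/11)(5/11)(5/11)(5/11) = 0.051226; P(data | urn D) = (2/6)(4/6)(4/6)(4/6) = 0.098765; P(data | urn E) = (11/12)(1/12)(1/12)(1/12) = 0.00053048.
Multiplying each by its prior: 1/5 · 0.0864 = 0.01728, 1/5 · 0.091553 = 0.018311, 1/5 · 0.051226 = 0.010245, 1/5 · 0.098765 = 0.019753, 1/5 · 0.00053048 = 0.0001061; with total 0.065695.
Hence P(urn E | data) = (0.0001061) / (0.065695) = 0.001615.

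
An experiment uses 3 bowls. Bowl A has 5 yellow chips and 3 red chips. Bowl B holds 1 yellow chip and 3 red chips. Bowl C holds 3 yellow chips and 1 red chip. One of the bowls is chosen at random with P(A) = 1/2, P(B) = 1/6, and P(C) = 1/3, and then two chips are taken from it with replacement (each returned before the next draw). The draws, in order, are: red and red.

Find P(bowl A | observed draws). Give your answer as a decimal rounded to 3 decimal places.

Compute the likelihood of the observed sequence for each case: P(data | bowl A) = (3/8)(3/8) = 9/64; P(data | bowl B) = (3/4)(3/4) = 9/16; P(data | bowl C) = (1/4)(1/4) = 1/16.
The prior-weighted likelihoods are 1/2 · 9/64 = 9/128, 1/6 · 9/16 = 3/32, 1/3 · 1/16 = 1/48; these sum to 71/384.
So P(bowl A | data) = (9/128) / (71/384) = 27/71.

0.380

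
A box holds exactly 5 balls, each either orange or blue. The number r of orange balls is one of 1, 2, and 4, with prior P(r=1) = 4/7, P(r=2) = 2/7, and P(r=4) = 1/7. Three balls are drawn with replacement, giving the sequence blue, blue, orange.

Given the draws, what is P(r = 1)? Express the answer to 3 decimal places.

0.615

For each hypothesis, P(data | H) works out to: P(data | r = 1) = (4/5)(4/5)(1/5) = 16/125; P(data | r = 2) = (3/5)(3/5)(2/5) = 18/125; P(data | r = 4) = (1/5)(1/5)(4/5) = 4/125.
Weighting by the prior gives 4/7 · 16/125 = 64/875, 2/7 · 18/125 = 36/875, 1/7 · 4/125 = 4/875; summing to 104/875.
So P(r = 1 | data) = (64/875) / (104/875) = 8/13.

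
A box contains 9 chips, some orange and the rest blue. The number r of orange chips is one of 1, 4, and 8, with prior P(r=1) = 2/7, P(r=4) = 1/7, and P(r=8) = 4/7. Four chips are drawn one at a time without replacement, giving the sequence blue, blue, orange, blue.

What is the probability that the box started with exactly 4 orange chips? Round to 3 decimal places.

0.263

For each hypothesis, P(data | H) works out to: P(data | r = 1) = (8/9)(7/8)(1/7)(6/6) = 1/9; P(data | r = 4) = (5/9)(4/8)(4/7)(3/6) = 5/63; P(data | r = 8) = (1/9)(0/8) = 0.
The prior-weighted likelihoods are 2/7 · 1/9 = 2/63, 1/7 · 5/63 = 5/441, 4/7 · 0 = 0; summing to 19/441.
So P(r = 4 | data) = (5/441) / (19/441) = 5/19.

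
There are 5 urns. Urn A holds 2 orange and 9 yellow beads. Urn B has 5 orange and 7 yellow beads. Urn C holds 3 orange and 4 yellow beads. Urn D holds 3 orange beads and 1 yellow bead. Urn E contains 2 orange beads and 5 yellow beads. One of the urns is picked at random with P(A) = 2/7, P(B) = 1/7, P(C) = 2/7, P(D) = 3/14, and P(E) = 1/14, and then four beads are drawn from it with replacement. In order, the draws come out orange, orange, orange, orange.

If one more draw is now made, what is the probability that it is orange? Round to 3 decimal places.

0.690

Under each hypothesis, the probability of the observed sequence is: P(data | urn A) = (2/11)(2/11)(2/11)(2/11) = 0.0010928; P(data | urn B) = (5/12)(5/12)(5/12)(5/12) = 0.030141; P(data | urn C) = (3/7)(3/7)(3/7)(3/7) = 0.033736; P(data | urn D) = (3/4)(3/4)(3/4)(3/4) = 0.31641; P(data | urn E) = (2/7)(2/7)(2/7)(2/7) = 0.0066639.
The prior-weighted likelihoods are 2/7 · 0.0010928 = 0.00031223, 1/7 · 0.030141 = 0.0043058, 2/7 · 0.033736 = 0.0096388, 3/14 · 0.31641 = 0.067801, 1/14 · 0.0066639 = 0.00047599; these sum to 0.082534.
The posterior is then P(urn A | data) = 0.0037831, P(urn B | data) = 0.05217, P(urn C | data) = 0.11679, P(urn D | data) = 0.82149, P(urn E | data) = 0.0057672.
So P(orange next | data) = Σ P(orange next | H) P(H | data) = (2/11)(0.0037831) + (5/12)(0.05217) + (3/7)(0.11679) + (3/4)(0.82149) + (2/7)(0.0057672) = 0.69024.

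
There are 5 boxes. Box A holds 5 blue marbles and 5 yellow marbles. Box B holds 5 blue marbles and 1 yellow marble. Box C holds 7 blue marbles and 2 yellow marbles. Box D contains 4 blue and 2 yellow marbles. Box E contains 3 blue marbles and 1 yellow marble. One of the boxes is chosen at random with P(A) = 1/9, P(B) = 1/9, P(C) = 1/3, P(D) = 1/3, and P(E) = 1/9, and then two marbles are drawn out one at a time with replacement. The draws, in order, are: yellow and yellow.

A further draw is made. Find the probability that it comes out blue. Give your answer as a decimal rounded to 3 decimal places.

0.648

Under each hypothesis, the probability of the observed sequence is: P(data | box A) = (5/10)(5/10) = 0.25; P(data | box B) = (1/6)(1/6) = 0.027778; P(data | box C) = (2/9)(2/9) = 0.049383; P(data | box D) = (2/6)(2/6) = 0.11111; P(data | box E) = (1/4)(1/4) = 0.0625.
The prior-weighted likelihoods are 1/9 · 0.25 = 0.027778, 1/9 · 0.027778 = 0.0030864, 1/3 · 0.049383 = 0.016461, 1/3 · 0.11111 = 0.037037, 1/9 · 0.0625 = 0.0069444; these sum to 0.091307.
The posterior is then P(box A | data) = 0.30423, P(box B | data) = 0.033803, P(box C | data) = 0.18028, P(box D | data) = 0.40563, P(box E | data) = 0.076056.
So P(blue next | data) = Σ P(blue next | H) P(H | data) = (1/2)(0.30423) + (5/6)(0.033803) + (7/9)(0.18028) + (2/3)(0.40563) + (3/4)(0.076056) = 0.64797.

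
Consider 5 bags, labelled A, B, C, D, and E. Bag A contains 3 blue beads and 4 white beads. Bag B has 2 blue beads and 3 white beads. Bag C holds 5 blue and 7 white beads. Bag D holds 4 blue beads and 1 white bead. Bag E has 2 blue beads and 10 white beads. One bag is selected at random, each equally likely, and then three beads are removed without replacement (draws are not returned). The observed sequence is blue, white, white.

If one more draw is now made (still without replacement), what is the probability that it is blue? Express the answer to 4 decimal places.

For each hypothesis, P(data | H) works out to: P(data | bag A) = (3/7)(4/6)(3/5) = 0.17143; P(data | bag B) = (2/5)(3/4)(2/3) = 0.2; P(data | bag C) = (5/12)(7/11)(6/10) = 0.15909; P(data | bag D) = (4/5)(1/4)(0/3) = 0; P(data | bag E) = (2/12)(10/11)(9/10) = 0.13636.
Weighting by the prior gives 1/5 · 0.17143 = 0.034286, 1/5 · 0.2 = 0.04, 1/5 · 0.15909 = 0.031818, 1/5 · 0 = 0, 1/5 · 0.13636 = 0.027273; summing to 0.13338.
Normalising, the posterior is P(bag A | data) = 0.25706, P(bag B | data) = 0.2999, P(bag C | data) = 0.23856, P(bag D | data) = 0, P(bag E | data) = 0.20448.
So P(blue next | data) = Σ P(blue next | H) P(H | data) = (1/2)(0.25706) + (1/2)(0.2999) + (4/9)(0.23856) + (1/9)(0.20448) = 0.40723.

0.4072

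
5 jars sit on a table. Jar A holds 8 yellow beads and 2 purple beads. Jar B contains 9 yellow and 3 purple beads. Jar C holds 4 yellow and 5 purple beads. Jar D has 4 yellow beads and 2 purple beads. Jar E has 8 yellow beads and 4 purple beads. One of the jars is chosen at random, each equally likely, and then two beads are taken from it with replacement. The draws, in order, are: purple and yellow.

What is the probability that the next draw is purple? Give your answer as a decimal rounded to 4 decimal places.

The likelihood of the observed sequence under each hypothesis: P(data | jar A) = (2/10)(8/10) = 0.16; P(data | jar B) = (3/12)(9/12) = 0.1875; P(data | jar C) = (5/9)(4/9) = 0.24691; P(data | jar D) = (2/6)(4/6) = 0.22222; P(data | jar E) = (4/12)(8/12) = 0.22222.
The prior-weighted likelihoods are 1/5 · 0.16 = 0.032, 1/5 · 0.1875 = 0.0375, 1/5 · 0.24691 = 0.049383, 1/5 · 0.22222 = 0.044444, 1/5 · 0.22222 = 0.044444; with total 0.20777.
Dividing through by the total gives posterior P(jar A | data) = 0.15402, P(jar B | data) = 0.18049, P(jar C | data) = 0.23768, P(jar D | data) = 0.21391, P(jar E | data) = 0.21391.
The predictive probability is P(purple next | data) = (1/5)(0.15402) + (1/4)(0.18049) + (5/9)(0.23768) + (1/3)(0.21391) + (1/3)(0.21391) = 0.35057.

0.3506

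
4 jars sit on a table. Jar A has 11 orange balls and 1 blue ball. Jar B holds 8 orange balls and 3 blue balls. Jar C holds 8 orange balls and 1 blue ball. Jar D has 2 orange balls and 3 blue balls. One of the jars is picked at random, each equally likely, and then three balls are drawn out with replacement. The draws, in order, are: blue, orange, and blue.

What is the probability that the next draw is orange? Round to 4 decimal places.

0.5223

Under each hypothesis, the probability of the observed sequence is: P(data | jar A) = (1/12)(11/12)(1/12) = 0.0063657; P(data | jar B) = (3/11)(8/11)(3/11) = 0.054095; P(data | jar C) = (1/9)(8/9)(1/9) = 0.010974; P(data | jar D) = (3/5)(2/5)(3/5) = 0.144.
The prior-weighted likelihoods are 1/4 · 0.0063657 = 0.0015914, 1/4 · 0.054095 = 0.013524, 1/4 · 0.010974 = 0.0027435, 1/4 · 0.144 = 0.036; these sum to 0.053859.
Normalising, the posterior is P(jar A | data) = 0.029548, P(jar B | data) = 0.2511, P(jar C | data) = 0.050939, P(jar D | data) = 0.66842.
So P(orange next | data) = Σ P(orange next | H) P(H | data) = (11/12)(0.029548) + (8/11)(0.2511) + (8/9)(0.050939) + (2/5)(0.66842) = 0.52235.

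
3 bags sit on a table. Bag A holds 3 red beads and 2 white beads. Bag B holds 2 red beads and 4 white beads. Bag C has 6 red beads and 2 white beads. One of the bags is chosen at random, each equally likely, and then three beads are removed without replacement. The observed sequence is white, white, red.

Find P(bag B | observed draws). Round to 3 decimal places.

Compute the likelihood of the observed sequence for each case: P(data | bag A) = (2/5)(1/4)(3/3) = 1/10; P(data | bag B) = (4/6)(3/5)(2/4) = 1/5; P(data | bag C) = (2/8)(1/7)(6/6) = 1/28.
The prior-weighted likelihoods are 1/3 · 1/10 = 1/30, 1/3 · 1/5 = 1/15, 1/3 · 1/28 = 1/84; summing to 47/420.
Therefore the posterior P(bag B | data) = (1/15) / (47/420) = 28/47.

0.596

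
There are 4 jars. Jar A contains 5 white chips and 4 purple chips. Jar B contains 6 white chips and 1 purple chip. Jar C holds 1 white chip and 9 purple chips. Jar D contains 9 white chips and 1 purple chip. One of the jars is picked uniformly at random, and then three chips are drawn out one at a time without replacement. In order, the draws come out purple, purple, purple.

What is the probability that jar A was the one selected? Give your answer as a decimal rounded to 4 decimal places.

The likelihood of the observed sequence under each hypothesis: P(data | jar A) = (4/9)(3/8)(2/7) = 1/21; P(data | jar B) = (1/7)(0/6) = 0; P(data | jar C) = (9/10)(8/9)(7/8) = 7/10; P(data | jar D) = (1/10)(0/9) = 0.
Weighting by the prior gives 1/4 · 1/21 = 1/84, 1/4 · 0 = 0, 1/4 · 7/10 = 7/40, 1/4 · 0 = 0; these sum to 157/840.
Therefore the posterior P(jar A | data) = (1/84) / (157/840) = 10/157.

0.0637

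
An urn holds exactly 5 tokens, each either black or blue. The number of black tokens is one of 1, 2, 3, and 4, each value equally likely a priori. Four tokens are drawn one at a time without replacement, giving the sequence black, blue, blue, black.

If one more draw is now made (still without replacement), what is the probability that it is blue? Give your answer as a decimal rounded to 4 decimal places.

For each hypothesis, P(data | H) works out to: P(data | r = 1) = (1/5)(4/4)(3/3)(0/2) = 0; P(data | r = 2) = (2/5)(3/4)(2/3)(1/2) = 1/10; P(data | r = 3) = (3/5)(2/4)(1/3)(2/2) = 1/10; P(data | r = 4) = (4/5)(1/4)(0/3) = 0.
Multiplying each by its prior: 1/4 · 0 = 0, 1/4 · 1/10 = 1/40, 1/4 · 1/10 = 1/40, 1/4 · 0 = 0; these sum to 1/20.
Dividing through by the total gives posterior P(r = 1 | data) = 0, P(r = 2 | data) = 1/2, P(r = 3 | data) = 1/2, P(r = 4 | data) = 0.
Averaging over the posterior, P(blue next | data) = (1)(1/2) + (0)(1/2) = 1/2.

0.5000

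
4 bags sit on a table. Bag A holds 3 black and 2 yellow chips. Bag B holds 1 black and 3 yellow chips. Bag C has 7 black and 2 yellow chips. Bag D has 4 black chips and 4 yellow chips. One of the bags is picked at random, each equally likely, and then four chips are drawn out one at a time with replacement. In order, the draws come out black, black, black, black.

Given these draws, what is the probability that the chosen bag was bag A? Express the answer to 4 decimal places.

0.2306

Compute the likelihood of the observed sequence for each case: P(data | bag A) = (3/5)(3/5)(3/5)(3/5) = 0.1296; P(data | bag B) = (1/4)(1/4)(1/4)(1/4) = 0.0039062; P(data | bag C) = (7/9)(7/9)(7/9)(7/9) = 0.36595; P(data | bag D) = (4/8)(4/8)(4/8)(4/8) = 0.0625.
The prior-weighted likelihoods are 1/4 · 0.1296 = 0.0324, 1/4 · 0.0039062 = 0.00097656, 1/4 · 0.36595 = 0.091488, 1/4 · 0.0625 = 0.015625; with total 0.14049.
So P(bag A | data) = (0.0324) / (0.14049) = 0.23062.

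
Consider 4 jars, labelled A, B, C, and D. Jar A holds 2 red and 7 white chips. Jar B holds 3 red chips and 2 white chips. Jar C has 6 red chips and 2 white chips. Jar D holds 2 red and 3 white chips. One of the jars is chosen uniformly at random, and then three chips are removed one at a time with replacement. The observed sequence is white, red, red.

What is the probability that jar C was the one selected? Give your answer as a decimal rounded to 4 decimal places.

Compute the likelihood of the observed sequence for each case: P(data | jar A) = (7/9)(2/9)(2/9) = 0.038409; P(data | jar B) = (2/5)(3/5)(3/5) = 0.144; P(data | jar C) = (2/8)(6/8)(6/8) = 0.14062; P(data | jar D) = (3/5)(2/5)(2/5) = 0.096.
Multiplying each by its prior: 1/4 · 0.038409 = 0.0096022, 1/4 · 0.144 = 0.036, 1/4 · 0.14062 = 0.035156, 1/4 · 0.096 = 0.024; summing to 0.10476.
Therefore the posterior P(jar C | data) = (0.035156) / (0.10476) = 0.33559.

0.3356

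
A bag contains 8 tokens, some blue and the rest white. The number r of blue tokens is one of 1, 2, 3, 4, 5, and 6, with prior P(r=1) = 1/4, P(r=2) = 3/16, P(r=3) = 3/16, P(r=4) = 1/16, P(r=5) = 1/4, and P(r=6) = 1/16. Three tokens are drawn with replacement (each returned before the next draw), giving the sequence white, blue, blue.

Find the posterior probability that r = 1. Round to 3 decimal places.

Under each hypothesis, the probability of the observed sequence is: P(data | r = 1) = (7/8)(1/8)(1/8) = 0.013672; P(data | r = 2) = (6/8)(2/8)(2/8) = 0.046875; P(data | r = 3) = (5/8)(3/8)(3/8) = 0.087891; P(data | r = 4) = (4/8)(4/8)(4/8) = 0.125; P(data | r = 5) = (3/8)(5/8)(5/8) = 0.14648; P(data | r = 6) = (2/8)(6/8)(6/8) = 0.14062.
Weighting by the prior gives 1/4 · 0.013672 = 0.003418, 3/16 · 0.046875 = 0.0087891, 3/16 · 0.087891 = 0.016479, 1/16 · 0.125 = 0.0078125, 1/4 · 0.14648 = 0.036621, 1/16 · 0.14062 = 0.0087891; with total 0.081909.
Hence P(r = 1 | data) = (0.003418) / (0.081909) = 0.041729.

0.042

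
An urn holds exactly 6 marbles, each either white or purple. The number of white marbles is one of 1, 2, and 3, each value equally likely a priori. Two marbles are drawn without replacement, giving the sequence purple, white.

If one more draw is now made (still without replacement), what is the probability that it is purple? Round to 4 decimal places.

0.7045

For each hypothesis, P(data | H) works out to: P(data | r = 1) = (5/6)(1/5) = 1/6; P(data | r = 2) = (4/6)(2/5) = 4/15; P(data | r = 3) = (3/6)(3/5) = 3/10.
The prior-weighted likelihoods are 1/3 · 1/6 = 1/18, 1/3 · 4/15 = 4/45, 1/3 · 3/10 = 1/10; summing to 11/45.
Dividing through by the total gives posterior P(r = 1 | data) = 5/22, P(r = 2 | data) = 4/11, P(r = 3 | data) = 9/22.
The predictive probability is P(purple next | data) = (1)(5/22) + (3/4)(4/11) + (1/2)(9/22) = 31/44.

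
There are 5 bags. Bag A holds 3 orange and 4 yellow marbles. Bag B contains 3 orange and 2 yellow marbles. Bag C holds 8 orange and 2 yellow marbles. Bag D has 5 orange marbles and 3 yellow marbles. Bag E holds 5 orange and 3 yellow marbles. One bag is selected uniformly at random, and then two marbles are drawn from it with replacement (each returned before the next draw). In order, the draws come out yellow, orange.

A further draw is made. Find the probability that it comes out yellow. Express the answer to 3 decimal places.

Under each hypothesis, the probability of the observed sequence is: P(data | bag A) = (4/7)(3/7) = 0.2449; P(data | bag B) = (2/5)(3/5) = 0.24; P(data | bag C) = (2/10)(8/10) = 0.16; P(data | bag D) = (3/8)(5/8) = 0.23438; P(data | bag E) = (3/8)(5/8) = 0.23438.
Weighting by the prior gives 1/5 · 0.2449 = 0.04898, 1/5 · 0.24 = 0.048, 1/5 · 0.16 = 0.032, 1/5 · 0.23438 = 0.046875, 1/5 · 0.23438 = 0.046875; with total 0.22273.
Normalising, the posterior is P(bag A | data) = 0.21991, P(bag B | data) = 0.21551, P(bag C | data) = 0.14367, P(bag D | data) = 0.21046, P(bag E | data) = 0.21046.
The predictive probability is P(yellow next | data) = (4/7)(0.21991) + (2/5)(0.21551) + (1/5)(0.14367) + (3/8)(0.21046) + (3/8)(0.21046) = 0.39844.

0.398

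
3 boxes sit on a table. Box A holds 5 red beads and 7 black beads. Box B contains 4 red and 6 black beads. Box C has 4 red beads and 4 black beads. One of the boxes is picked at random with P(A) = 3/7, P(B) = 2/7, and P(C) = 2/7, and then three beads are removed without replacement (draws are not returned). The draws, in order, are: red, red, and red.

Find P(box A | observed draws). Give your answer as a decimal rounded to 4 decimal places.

0.3942

For each hypothesis, P(data | H) works out to: P(data | box A) = (5/12)(4/11)(3/10) = 0.045455; P(data | box B) = (4/10)(3/9)(2/8) = 0.033333; P(data | box C) = (4/8)(3/7)(2/6) = 0.071429.
Weighting by the prior gives 3/7 · 0.045455 = 0.019481, 2/7 · 0.033333 = 0.0095238, 2/7 · 0.071429 = 0.020408; with total 0.049412.
Therefore the posterior P(box A | data) = (0.019481) / (0.049412) = 0.39424.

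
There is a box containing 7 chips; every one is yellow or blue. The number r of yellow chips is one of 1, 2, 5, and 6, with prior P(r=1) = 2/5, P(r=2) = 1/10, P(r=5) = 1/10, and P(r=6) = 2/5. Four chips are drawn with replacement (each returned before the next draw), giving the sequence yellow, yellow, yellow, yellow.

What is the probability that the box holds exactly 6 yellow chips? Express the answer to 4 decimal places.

Under each hypothesis, the probability of the observed sequence is: P(data | r = 1) = (1/7)(1/7)(1/7)(1/7) = 0.00041649; P(data | r = 2) = (2/7)(2/7)(2/7)(2/7) = 0.0066639; P(data | r = 5) = (5/7)(5/7)(5/7)(5/7) = 0.26031; P(data | r = 6) = (6/7)(6/7)(6/7)(6/7) = 0.53978.
Weighting by the prior gives 2/5 · 0.00041649 = 0.0001666, 1/10 · 0.0066639 = 0.00066639, 1/10 · 0.26031 = 0.026031, 2/5 · 0.53978 = 0.21591; these sum to 0.24277.
Hence P(r = 6 | data) = (0.21591) / (0.24277) = 0.88935.

0.8893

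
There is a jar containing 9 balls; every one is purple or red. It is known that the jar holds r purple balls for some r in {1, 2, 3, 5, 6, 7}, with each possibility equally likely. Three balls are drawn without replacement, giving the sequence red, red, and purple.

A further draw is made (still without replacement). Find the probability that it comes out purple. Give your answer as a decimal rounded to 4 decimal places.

0.3765

Under each hypothesis, the probability of the observed sequence is: P(data | r = 1) = (8/9)(7/8)(1/7) = 1/9; P(data | r = 2) = (7/9)(6/8)(2/7) = 1/6; P(data | r = 3) = (6/9)(5/8)(3/7) = 5/28; P(data | r = 5) = (4/9)(3/8)(5/7) = 5/42; P(data | r = 6) = (3/9)(2/8)(6/7) = 1/14; P(data | r = 7) = (2/9)(1/8)(7/7) = 1/36.
Weighting by the prior gives 1/6 · 1/9 = 1/54, 1/6 · 1/6 = 1/36, 1/6 · 5/28 = 5/168, 1/6 · 5/42 = 5/252, 1/6 · 1/14 = 1/84, 1/6 · 1/36 = 1/216; summing to 85/756.
Dividing through by the total gives posterior P(r = 1 | data) = 14/85, P(r = 2 | data) = 21/85, P(r = 3 | data) = 9/34, P(r = 5 | data) = 3/17, P(r = 6 | data) = 9/85, P(r = 7 | data) = 7/170.
Averaging over the posterior, P(purple next | data) = (0)(14/85) + (1/6)(21/85) + (1/3)(9/34) + (2/3)(3/17) + (5/6)(9/85) + (1)(7/170) = 32/85.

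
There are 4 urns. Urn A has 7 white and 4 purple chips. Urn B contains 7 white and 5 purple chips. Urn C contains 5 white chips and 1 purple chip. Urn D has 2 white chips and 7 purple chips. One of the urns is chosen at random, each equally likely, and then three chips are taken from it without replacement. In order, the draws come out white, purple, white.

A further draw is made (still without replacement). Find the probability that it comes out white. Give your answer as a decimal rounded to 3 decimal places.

0.690

The likelihood of the observed sequence under each hypothesis: P(data | urn A) = (7/11)(4/10)(6/9) = 0.1697; P(data | urn B) = (7/12)(5/11)(6/10) = 0.15909; P(data | urn C) = (5/6)(1/5)(4/4) = 0.16667; P(data | urn D) = (2/9)(7/8)(1/7) = 0.027778.
Multiplying each by its prior: 1/4 · 0.1697 = 0.042424, 1/4 · 0.15909 = 0.039773, 1/4 · 0.16667 = 0.041667, 1/4 · 0.027778 = 0.0069444; summing to 0.13081.
Dividing through by the total gives posterior P(urn A | data) = 0.32432, P(urn B | data) = 0.30405, P(urn C | data) = 0.31853, P(urn D | data) = 0.053089.
The predictive probability is P(white next | data) = (5/8)(0.32432) + (5/9)(0.30405) + (1)(0.31853) + (0)(0.053089) = 0.69015.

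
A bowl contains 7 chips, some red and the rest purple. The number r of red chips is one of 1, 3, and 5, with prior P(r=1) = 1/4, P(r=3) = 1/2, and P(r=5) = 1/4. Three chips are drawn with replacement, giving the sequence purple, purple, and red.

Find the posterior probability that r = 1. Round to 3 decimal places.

0.237

Under each hypothesis, the probability of the observed sequence is: P(data | r = 1) = (6/7)(6/7)(1/7) = 36/343; P(data | r = 3) = (4/7)(4/7)(3/7) = 48/343; P(data | r = 5) = (2/7)(2/7)(5/7) = 20/343.
Weighting by the prior gives 1/4 · 36/343 = 9/343, 1/2 · 48/343 = 24/343, 1/4 · 20/343 = 5/343; with total 38/343.
Therefore the posterior P(r = 1 | data) = (9/343) / (38/343) = 9/38.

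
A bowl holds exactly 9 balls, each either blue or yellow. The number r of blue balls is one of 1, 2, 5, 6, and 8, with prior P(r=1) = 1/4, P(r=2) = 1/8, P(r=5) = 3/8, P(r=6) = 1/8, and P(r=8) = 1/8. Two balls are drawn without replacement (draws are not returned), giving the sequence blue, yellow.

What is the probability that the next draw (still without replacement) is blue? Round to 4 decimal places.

0.4926

Under each hypothesis, the probability of the observed sequence is: P(data | r = 1) = (1/9)(8/8) = 1/9; P(data | r = 2) = (2/9)(7/8) = 7/36; P(data | r = 5) = (5/9)(4/8) = 5/18; P(data | r = 6) = (6/9)(3/8) = 1/4; P(data | r = 8) = (8/9)(1/8) = 1/9.
Multiplying each by its prior: 1/4 · 1/9 = 1/36, 1/8 · 7/36 = 7/288, 3/8 · 5/18 = 5/48, 1/8 · 1/4 = 1/32, 1/8 · 1/9 = 1/72; these sum to 29/144.
Dividing through by the total gives posterior P(r = 1 | data) = 4/29, P(r = 2 | data) = 7/58, P(r = 5 | data) = 15/29, P(r = 6 | data) = 9/58, P(r = 8 | data) = 2/29.
The predictive probability is P(blue next | data) = (0)(4/29) + (1/7)(7/58) + (4/7)(15/29) + (5/7)(9/58) + (1)(2/29) = 100/203.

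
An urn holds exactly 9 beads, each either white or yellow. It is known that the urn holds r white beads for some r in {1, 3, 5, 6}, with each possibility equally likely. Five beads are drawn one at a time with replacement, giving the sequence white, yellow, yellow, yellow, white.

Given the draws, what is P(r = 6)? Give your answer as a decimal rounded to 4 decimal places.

The likelihood of the observed sequence under each hypothesis: P(data | r = 1) = (1/9)(8/9)(8/9)(8/9)(1/9) = 0.0086708; P(data | r = 3) = (3/9)(6/9)(6/9)(6/9)(3/9) = 0.032922; P(data | r = 5) = (5/9)(4/9)(4/9)(4/9)(5/9) = 0.027096; P(data | r = 6) = (6/9)(3/9)(3/9)(3/9)(6/9) = 0.016461.
The prior-weighted likelihoods are 1/4 · 0.0086708 = 0.0021677, 1/4 · 0.032922 = 0.0082305, 1/4 · 0.027096 = 0.006774, 1/4 · 0.016461 = 0.0041152; these sum to 0.021287.
So P(r = 6 | data) = (0.0041152) / (0.021287) = 0.19332.

0.1933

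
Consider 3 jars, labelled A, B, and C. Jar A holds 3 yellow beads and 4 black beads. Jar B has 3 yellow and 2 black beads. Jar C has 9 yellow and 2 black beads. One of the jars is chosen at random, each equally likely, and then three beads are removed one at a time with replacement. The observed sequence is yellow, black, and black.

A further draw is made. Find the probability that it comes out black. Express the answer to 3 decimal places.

0.469

For each hypothesis, P(data | H) works out to: P(data | jar A) = (3/7)(4/7)(4/7) = 0.13994; P(data | jar B) = (3/5)(2/5)(2/5) = 0.096; P(data | jar C) = (9/11)(2/11)(2/11) = 0.027047.
The prior-weighted likelihoods are 1/3 · 0.13994 = 0.046647, 1/3 · 0.096 = 0.032, 1/3 · 0.027047 = 0.0090158; with total 0.087663.
The posterior is then P(jar A | data) = 0.53212, P(jar B | data) = 0.36503, P(jar C | data) = 0.10285.
Averaging over the posterior, P(black next | data) = (4/7)(0.53212) + (2/5)(0.36503) + (2/11)(0.10285) = 0.46878.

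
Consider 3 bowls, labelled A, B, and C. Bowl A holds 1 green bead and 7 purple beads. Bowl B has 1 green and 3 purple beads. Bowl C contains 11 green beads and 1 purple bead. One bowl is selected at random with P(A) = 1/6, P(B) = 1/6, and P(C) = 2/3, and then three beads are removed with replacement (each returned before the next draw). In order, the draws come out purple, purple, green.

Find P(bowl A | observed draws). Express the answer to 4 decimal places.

Compute the likelihood of the observed sequence for each case: P(data | bowl A) = (7/8)(7/8)(1/8) = 0.095703; P(data | bowl B) = (3/4)(3/4)(1/4) = 0.14062; P(data | bowl C) = (1/12)(1/12)(11/12) = 0.0063657.
The prior-weighted likelihoods are 1/6 · 0.095703 = 0.015951, 1/6 · 0.14062 = 0.023438, 2/3 · 0.0063657 = 0.0042438; with total 0.043632.
Therefore the posterior P(bowl A | data) = (0.015951) / (0.043632) = 0.36557.

0.3656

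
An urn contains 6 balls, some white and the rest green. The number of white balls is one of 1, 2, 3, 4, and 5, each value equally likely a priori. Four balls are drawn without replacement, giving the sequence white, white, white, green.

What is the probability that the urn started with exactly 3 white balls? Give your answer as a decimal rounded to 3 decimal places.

0.143

The likelihood of the observed sequence under each hypothesis: P(data | r = 1) = (1/6)(0/5) = 0; P(data | r = 2) = (2/6)(1/5)(0/4) = 0; P(data | r = 3) = (3/6)(2/5)(1/4)(3/3) = 1/20; P(data | r = 4) = (4/6)(3/5)(2/4)(2/3) = 2/15; P(data | r = 5) = (5/6)(4/5)(3/4)(1/3) = 1/6.
Multiplying each by its prior: 1/5 · 0 = 0, 1/5 · 0 = 0, 1/5 · 1/20 = 1/100, 1/5 · 2/15 = 2/75, 1/5 · 1/6 = 1/30; with total 7/100.
Therefore the posterior P(r = 3 | data) = (1/100) / (7/100) = 1/7.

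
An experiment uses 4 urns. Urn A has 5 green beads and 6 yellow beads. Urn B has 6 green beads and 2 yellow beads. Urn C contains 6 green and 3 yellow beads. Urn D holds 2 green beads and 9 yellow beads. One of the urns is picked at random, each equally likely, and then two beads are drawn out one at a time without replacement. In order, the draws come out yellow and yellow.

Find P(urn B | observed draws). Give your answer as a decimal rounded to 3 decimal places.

0.034

The likelihood of the observed sequence under each hypothesis: P(data | urn A) = (6/11)(5/10) = 0.27273; P(data | urn B) = (2/8)(1/7) = 0.035714; P(data | urn C) = (3/9)(2/8) = 0.083333; P(data | urn D) = (9/11)(8/10) = 0.65455.
The prior-weighted likelihoods are 1/4 · 0.27273 = 0.068182, 1/4 · 0.035714 = 0.0089286, 1/4 · 0.083333 = 0.020833, 1/4 · 0.65455 = 0.16364; with total 0.26158.
So P(urn B | data) = (0.0089286) / (0.26158) = 0.034133.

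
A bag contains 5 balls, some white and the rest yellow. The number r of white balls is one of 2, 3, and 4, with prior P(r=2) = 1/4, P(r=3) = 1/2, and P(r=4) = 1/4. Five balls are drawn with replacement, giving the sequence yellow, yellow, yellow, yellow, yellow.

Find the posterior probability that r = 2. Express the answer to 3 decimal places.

0.789

For each hypothesis, P(data | H) works out to: P(data | r = 2) = (3/5)(3/5)(3/5)(3/5)(3/5) = 0.07776; P(data | r = 3) = (2/5)(2/5)(2/5)(2/5)(2/5) = 0.01024; P(data | r = 4) = (1/5)(1/5)(1/5)(1/5)(1/5) = 0.00032.
Multiplying each by its prior: 1/4 · 0.07776 = 0.01944, 1/2 · 0.01024 = 0.00512, 1/4 · 0.00032 = 8e-05; summing to 0.02464.
Therefore the posterior P(r = 2 | data) = (0.01944) / (0.02464) = 0.78896.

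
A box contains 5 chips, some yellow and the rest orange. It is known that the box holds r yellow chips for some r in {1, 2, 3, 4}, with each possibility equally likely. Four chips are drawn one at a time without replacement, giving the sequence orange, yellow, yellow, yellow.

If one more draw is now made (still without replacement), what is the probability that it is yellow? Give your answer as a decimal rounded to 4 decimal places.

0.6667

Compute the likelihood of the observed sequence for each case: P(data | r = 1) = (4/5)(1/4)(0/3) = 0; P(data | r = 2) = (3/5)(2/4)(1/3)(0/2) = 0; P(data | r = 3) = (2/5)(3/4)(2/3)(1/2) = 1/10; P(data | r = 4) = (1/5)(4/4)(3/3)(2/2) = 1/5.
The prior-weighted likelihoods are 1/4 · 0 = 0, 1/4 · 0 = 0, 1/4 · 1/10 = 1/40, 1/4 · 1/5 = 1/20; these sum to 3/40.
The posterior is then P(r = 1 | data) = 0, P(r = 2 | data) = 0, P(r = 3 | data) = 1/3, P(r = 4 | data) = 2/3.
So P(yellow next | data) = Σ P(yellow next | H) P(H | data) = (0)(1/3) + (1)(2/3) = 2/3.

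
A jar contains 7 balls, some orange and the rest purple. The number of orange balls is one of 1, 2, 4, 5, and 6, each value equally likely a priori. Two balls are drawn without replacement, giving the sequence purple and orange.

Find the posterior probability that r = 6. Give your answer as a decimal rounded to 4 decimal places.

Compute the likelihood of the observed sequence for each case: P(data | r = 1) = (6/7)(1/6) = 1/7; P(data | r = 2) = (5/7)(2/6) = 5/21; P(data | r = 4) = (3/7)(4/6) = 2/7; P(data | r = 5) = (2/7)(5/6) = 5/21; P(data | r = 6) = (1/7)(6/6) = 1/7.
The prior-weighted likelihoods are 1/5 · 1/7 = 1/35, 1/5 · 5/21 = 1/21, 1/5 · 2/7 = 2/35, 1/5 · 5/21 = 1/21, 1/5 · 1/7 = 1/35; with total 22/105.
So P(r = 6 | data) = (1/35) / (22/105) = 3/22.

0.1364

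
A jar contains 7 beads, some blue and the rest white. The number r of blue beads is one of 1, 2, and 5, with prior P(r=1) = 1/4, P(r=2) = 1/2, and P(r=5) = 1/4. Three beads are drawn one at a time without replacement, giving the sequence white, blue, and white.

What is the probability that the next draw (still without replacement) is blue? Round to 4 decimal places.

For each hypothesis, P(data | H) works out to: P(data | r = 1) = (6/7)(1/6)(5/5) = 1/7; P(data | r = 2) = (5/7)(2/6)(4/5) = 4/21; P(data | r = 5) = (2/7)(5/6)(1/5) = 1/21.
Multiplying each by its prior: 1/4 · 1/7 = 1/28, 1/2 · 4/21 = 2/21, 1/4 · 1/21 = 1/84; with total 1/7.
Dividing through by the total gives posterior P(r = 1 | data) = 1/4, P(r = 2 | data) = 2/3, P(r = 5 | data) = 1/12.
So P(blue next | data) = Σ P(blue next | H) P(H | data) = (0)(1/4) + (1/4)(2/3) + (1)(1/12) = 1/4.

0.2500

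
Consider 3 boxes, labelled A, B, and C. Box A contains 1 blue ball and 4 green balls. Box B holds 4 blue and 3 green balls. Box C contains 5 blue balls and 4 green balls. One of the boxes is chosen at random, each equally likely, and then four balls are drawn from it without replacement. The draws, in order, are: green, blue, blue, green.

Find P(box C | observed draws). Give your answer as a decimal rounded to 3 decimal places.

For each hypothesis, P(data | H) works out to: P(data | box A) = (4/5)(1/4)(0/3) = 0; P(data | box B) = (3/7)(4/6)(3/5)(2/4) = 3/35; P(data | box C) = (4/9)(5/8)(4/7)(3/6) = 5/63.
Multiplying each by its prior: 1/3 · 0 = 0, 1/3 · 3/35 = 1/35, 1/3 · 5/63 = 5/189; summing to 52/945.
Therefore the posterior P(box C | data) = (5/189) / (52/945) = 25/52.

0.481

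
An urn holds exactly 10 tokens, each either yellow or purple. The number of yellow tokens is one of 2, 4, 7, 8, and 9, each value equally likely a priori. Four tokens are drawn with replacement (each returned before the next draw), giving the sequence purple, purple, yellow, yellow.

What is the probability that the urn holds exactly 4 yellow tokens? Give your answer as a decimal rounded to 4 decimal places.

0.3578

For each hypothesis, P(data | H) works out to: P(data | r = 2) = (8/10)(8/10)(2/10)(2/10) = 0.0256; P(data | r = 4) = (6/10)(6/10)(4/10)(4/10) = 0.0576; P(data | r = 7) = (3/10)(3/10)(7/10)(7/10) = 0.0441; P(data | r = 8) = (2/10)(2/10)(8/10)(8/10) = 0.0256; P(data | r = 9) = (1/10)(1/10)(9/10)(9/10) = 0.0081.
Multiplying each by its prior: 1/5 · 0.0256 = 0.00512, 1/5 · 0.0576 = 0.01152, 1/5 · 0.0441 = 0.00882, 1/5 · 0.0256 = 0.00512, 1/5 · 0.0081 = 0.00162; these sum to 0.0322.
By Bayes' rule, P(r = 4 | data) = (0.01152) / (0.0322) = 0.35776.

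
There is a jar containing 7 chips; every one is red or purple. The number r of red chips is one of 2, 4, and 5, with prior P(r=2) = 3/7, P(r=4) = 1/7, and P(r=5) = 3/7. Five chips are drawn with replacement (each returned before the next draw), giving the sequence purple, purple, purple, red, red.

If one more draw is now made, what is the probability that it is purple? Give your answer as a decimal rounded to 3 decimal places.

0.564

For each hypothesis, P(data | H) works out to: P(data | r = 2) = (5/7)(5/7)(5/7)(2/7)(2/7) = 0.02975; P(data | r = 4) = (3/7)(3/7)(3/7)(4/7)(4/7) = 0.025704; P(data | r = 5) = (2/7)(2/7)(2/7)(5/7)(5/7) = 0.0119.
The prior-weighted likelihoods are 3/7 · 0.02975 = 0.01275, 1/7 · 0.025704 = 0.0036719, 3/7 · 0.0119 = 0.0050999; summing to 0.021522.
Dividing through by the total gives posterior P(r = 2 | data) = 0.59242, P(r = 4 | data) = 0.17062, P(r = 5 | data) = 0.23697.
So P(purple next | data) = Σ P(purple next | H) P(H | data) = (5/7)(0.59242) + (3/7)(0.17062) + (2/7)(0.23697) = 0.56398.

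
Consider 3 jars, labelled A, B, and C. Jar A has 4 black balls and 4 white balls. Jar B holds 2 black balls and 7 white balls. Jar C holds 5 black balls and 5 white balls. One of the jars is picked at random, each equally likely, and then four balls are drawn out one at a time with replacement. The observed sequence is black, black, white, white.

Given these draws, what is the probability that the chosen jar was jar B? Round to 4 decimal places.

The likelihood of the observed sequence under each hypothesis: P(data | jar A) = (4/8)(4/8)(4/8)(4/8) = 0.0625; P(data | jar B) = (2/9)(2/9)(7/9)(7/9) = 0.029873; P(data | jar C) = (5/10)(5/10)(5/10)(5/10) = 0.0625.
Weighting by the prior gives 1/3 · 0.0625 = 0.020833, 1/3 · 0.029873 = 0.0099578, 1/3 · 0.0625 = 0.020833; these sum to 0.051624.
Hence P(jar B | data) = (0.0099578) / (0.051624) = 0.19289.

0.1929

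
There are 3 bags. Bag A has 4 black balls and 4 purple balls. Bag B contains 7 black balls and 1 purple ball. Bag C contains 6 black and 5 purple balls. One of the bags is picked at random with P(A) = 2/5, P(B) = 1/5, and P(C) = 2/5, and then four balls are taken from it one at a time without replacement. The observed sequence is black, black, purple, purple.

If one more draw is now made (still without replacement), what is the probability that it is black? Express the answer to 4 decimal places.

For each hypothesis, P(data | H) works out to: P(data | bag A) = (4/8)(3/7)(4/6)(3/5) = 0.085714; P(data | bag B) = (7/8)(6/7)(1/6)(0/5) = 0; P(data | bag C) = (6/11)(5/10)(5/9)(4/8) = 0.075758.
Multiplying each by its prior: 2/5 · 0.085714 = 0.034286, 1/5 · 0 = 0, 2/5 · 0.075758 = 0.030303; with total 0.064589.
Dividing through by the total gives posterior P(bag A | data) = 0.53083, P(bag B | data) = 0, P(bag C | data) = 0.46917.
Averaging over the posterior, P(black next | data) = (1/2)(0.53083) + (4/7)(0.46917) = 0.53351.

0.5335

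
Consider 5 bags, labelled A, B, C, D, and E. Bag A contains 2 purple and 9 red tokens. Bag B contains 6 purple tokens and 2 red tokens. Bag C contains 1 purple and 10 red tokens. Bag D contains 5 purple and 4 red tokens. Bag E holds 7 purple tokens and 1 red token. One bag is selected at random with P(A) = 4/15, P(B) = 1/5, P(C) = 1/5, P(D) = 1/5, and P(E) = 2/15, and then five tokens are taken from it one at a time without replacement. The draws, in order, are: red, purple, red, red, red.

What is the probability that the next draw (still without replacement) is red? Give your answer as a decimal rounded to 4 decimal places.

0.8683

Compute the likelihood of the observed sequence for each case: P(data | bag A) = (9/11)(2/10)(8/9)(7/8)(6/7) = 0.10909; P(data | bag B) = (2/8)(6/7)(1/6)(0/5) = 0; P(data | bag C) = (10/11)(1/10)(9/9)(8/8)(7/7) = 0.090909; P(data | bag D) = (4/9)(5/8)(3/7)(2/6)(1/5) = 0.0079365; P(data | bag E) = (1/8)(7/7)(0/6) = 0.
The prior-weighted likelihoods are 4/15 · 0.10909 = 0.029091, 1/5 · 0 = 0, 1/5 · 0.090909 = 0.018182, 1/5 · 0.0079365 = 0.0015873, 2/15 · 0 = 0; summing to 0.04886.
The posterior is then P(bag A | data) = 0.59539, P(bag B | data) = 0, P(bag C | data) = 0.37212, P(bag D | data) = 0.032487, P(bag E | data) = 0.
Averaging over the posterior, P(red next | data) = (5/6)(0.59539) + (1)(0.37212) + (0)(0.032487) = 0.86828.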